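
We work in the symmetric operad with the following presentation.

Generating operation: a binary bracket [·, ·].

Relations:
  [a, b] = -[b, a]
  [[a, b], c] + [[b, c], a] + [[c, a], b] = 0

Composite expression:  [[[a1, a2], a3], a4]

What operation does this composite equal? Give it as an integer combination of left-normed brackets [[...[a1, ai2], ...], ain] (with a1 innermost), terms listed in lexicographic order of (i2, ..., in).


[[[a1, a2], a3], a4]

A multilinear Lie element is pinned by a1-initial words (a1 innermost).
Composite bracket: [[[a1, a2], a3], a4]
Applying ab - ba throughout gives 8 signed words (2^3 = 8).
The a1-initial words carry the normal form:
  sign of a1a2a3a4 is +1, so it contributes +[[[a1, a2], a3], a4]


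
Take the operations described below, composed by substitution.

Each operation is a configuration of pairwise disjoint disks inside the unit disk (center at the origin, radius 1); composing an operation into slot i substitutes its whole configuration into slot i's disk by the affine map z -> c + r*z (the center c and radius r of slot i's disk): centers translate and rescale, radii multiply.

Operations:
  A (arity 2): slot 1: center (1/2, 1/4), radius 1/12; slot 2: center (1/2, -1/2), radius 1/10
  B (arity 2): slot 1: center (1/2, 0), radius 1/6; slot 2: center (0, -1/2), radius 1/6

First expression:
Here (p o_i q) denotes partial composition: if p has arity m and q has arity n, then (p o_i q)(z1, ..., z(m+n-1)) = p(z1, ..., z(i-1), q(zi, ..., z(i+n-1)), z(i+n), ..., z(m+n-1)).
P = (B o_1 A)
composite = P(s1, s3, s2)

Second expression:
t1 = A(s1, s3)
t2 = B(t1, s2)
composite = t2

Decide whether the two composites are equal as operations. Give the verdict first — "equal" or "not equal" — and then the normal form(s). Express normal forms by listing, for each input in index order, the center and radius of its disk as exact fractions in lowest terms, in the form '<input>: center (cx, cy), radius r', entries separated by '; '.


equal; the common form is s1: center (7/12, 1/24), radius 1/72; s2: center (0, -1/2), radius 1/6; s3: center (7/12, -1/12), radius 1/60

Reducing the first expression gives s1: center (7/12, 1/24), radius 1/72; s2: center (0, -1/2), radius 1/6; s3: center (7/12, -1/12), radius 1/60
Reducing the second expression gives s1: center (7/12, 1/24), radius 1/72; s2: center (0, -1/2), radius 1/6; s3: center (7/12, -1/12), radius 1/60
The forms coincide; equal.


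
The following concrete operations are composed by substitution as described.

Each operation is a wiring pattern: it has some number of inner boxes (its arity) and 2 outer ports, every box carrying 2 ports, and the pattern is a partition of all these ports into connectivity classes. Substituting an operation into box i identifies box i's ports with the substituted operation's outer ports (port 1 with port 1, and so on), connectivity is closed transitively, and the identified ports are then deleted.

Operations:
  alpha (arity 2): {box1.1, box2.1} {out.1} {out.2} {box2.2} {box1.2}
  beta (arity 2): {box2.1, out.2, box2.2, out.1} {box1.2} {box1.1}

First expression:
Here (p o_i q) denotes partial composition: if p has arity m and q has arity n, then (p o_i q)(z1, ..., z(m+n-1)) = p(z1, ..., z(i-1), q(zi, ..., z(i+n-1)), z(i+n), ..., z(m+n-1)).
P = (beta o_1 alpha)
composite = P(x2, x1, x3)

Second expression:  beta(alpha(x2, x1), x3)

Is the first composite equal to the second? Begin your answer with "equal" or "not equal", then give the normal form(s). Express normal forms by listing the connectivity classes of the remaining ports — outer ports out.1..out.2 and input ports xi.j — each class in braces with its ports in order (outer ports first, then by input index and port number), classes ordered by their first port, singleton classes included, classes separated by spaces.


equal; both compose to {out.1, out.2, x3.1, x3.2} {x1.1, x2.1} {x1.2} {x2.2}


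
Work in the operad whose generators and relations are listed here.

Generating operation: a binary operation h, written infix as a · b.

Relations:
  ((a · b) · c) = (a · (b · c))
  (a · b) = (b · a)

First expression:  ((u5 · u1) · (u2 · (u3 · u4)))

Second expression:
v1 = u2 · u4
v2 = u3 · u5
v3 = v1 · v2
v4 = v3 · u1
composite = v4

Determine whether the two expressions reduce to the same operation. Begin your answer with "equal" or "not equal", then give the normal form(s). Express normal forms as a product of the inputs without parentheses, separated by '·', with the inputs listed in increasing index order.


equal: each reduces to u1 · u2 · u3 · u4 · u5

The first composite normalizes to u1 · u2 · u3 · u4 · u5
The second composite normalizes to u1 · u2 · u3 · u4 · u5
Both agree, so they are equal.


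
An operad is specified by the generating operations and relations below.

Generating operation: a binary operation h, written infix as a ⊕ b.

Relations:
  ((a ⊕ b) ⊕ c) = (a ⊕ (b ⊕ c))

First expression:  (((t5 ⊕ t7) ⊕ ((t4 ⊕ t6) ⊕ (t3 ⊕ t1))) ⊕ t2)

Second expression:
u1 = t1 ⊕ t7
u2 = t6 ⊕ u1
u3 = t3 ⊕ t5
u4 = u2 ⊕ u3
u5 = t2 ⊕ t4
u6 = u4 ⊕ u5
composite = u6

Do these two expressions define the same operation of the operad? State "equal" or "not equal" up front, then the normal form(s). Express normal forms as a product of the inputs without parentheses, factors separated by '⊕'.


not equal; first: t5 ⊕ t7 ⊕ t4 ⊕ t6 ⊕ t3 ⊕ t1 ⊕ t2; second: t6 ⊕ t1 ⊕ t7 ⊕ t3 ⊕ t5 ⊕ t2 ⊕ t4

The first expression, normalized: t5 ⊕ t7 ⊕ t4 ⊕ t6 ⊕ t3 ⊕ t1 ⊕ t2
The second expression, normalized: t6 ⊕ t1 ⊕ t7 ⊕ t3 ⊕ t5 ⊕ t2 ⊕ t4
They disagree, so not equal.


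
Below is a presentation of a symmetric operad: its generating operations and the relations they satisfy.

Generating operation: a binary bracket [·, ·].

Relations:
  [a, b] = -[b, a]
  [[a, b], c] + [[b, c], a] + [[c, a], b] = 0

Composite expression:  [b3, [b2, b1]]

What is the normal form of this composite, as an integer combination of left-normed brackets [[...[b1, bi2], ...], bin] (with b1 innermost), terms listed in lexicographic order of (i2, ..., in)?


[[b1, b2], b3]

Skip Jacobi rewriting: expand, keep b1-initial words, read off terms.
Composite bracket: [b3, [b2, b1]]
The bracket unfolds into 4 signed words via [a, b] = ab - ba (2^2 = 4).
Coefficients come from the b1-initial words:
  from b1b2b3, sign +1: term +[[b1, b2], b3]


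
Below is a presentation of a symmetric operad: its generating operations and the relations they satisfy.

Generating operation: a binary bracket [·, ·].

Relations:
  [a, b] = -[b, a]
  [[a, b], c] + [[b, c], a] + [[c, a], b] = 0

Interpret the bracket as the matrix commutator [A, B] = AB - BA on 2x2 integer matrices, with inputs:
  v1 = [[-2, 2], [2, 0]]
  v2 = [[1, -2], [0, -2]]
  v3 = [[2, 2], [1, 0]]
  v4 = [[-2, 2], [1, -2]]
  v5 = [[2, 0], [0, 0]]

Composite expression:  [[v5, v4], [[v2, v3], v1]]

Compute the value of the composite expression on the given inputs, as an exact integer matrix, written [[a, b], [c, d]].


[v5, v4] = [[0, 4], [-2, 0]]
[v2, v3] = [[-2, 10], [-3, 2]]
[[v2, v3], v1] = [[26, 12], [14, -26]]
[[v5, v4], [[v2, v3], v1]] = [[80, -208], [-104, -80]]

[[80, -208], [-104, -80]]


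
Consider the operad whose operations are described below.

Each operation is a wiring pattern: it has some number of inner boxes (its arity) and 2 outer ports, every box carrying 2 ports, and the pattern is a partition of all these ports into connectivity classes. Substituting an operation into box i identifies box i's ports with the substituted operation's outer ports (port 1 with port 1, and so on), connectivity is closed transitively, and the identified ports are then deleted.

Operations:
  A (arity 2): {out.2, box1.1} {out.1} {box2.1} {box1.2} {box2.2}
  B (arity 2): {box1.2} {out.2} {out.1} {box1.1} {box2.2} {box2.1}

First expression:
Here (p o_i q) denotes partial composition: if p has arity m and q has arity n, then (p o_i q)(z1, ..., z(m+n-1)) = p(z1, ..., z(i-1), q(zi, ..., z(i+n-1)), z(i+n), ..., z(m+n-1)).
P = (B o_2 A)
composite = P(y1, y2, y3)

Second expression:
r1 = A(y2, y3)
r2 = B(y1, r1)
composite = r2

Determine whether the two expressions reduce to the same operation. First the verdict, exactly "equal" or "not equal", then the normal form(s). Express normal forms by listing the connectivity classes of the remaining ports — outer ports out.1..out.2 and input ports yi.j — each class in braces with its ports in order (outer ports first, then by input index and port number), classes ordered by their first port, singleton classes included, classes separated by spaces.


The first expression reduces to {out.1} {out.2} {y1.1} {y1.2} {y2.1} {y2.2} {y3.1} {y3.2}
The second expression reduces to {out.1} {out.2} {y1.1} {y1.2} {y2.1} {y2.2} {y3.1} {y3.2}
The forms coincide; equal.

equal; the common form is {out.1} {out.2} {y1.1} {y1.2} {y2.1} {y2.2} {y3.1} {y3.2}


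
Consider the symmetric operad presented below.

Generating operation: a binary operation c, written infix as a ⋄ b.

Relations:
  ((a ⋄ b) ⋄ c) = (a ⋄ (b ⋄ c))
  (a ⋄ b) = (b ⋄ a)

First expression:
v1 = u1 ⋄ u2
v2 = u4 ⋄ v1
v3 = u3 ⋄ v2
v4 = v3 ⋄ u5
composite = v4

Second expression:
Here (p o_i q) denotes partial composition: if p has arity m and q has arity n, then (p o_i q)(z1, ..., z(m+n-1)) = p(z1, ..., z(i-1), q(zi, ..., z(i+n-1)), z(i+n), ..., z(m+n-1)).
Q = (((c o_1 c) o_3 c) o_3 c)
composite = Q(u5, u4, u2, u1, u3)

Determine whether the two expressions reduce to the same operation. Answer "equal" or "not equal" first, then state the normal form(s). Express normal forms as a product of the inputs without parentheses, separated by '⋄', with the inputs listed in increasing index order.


equal; the common form is u1 ⋄ u2 ⋄ u3 ⋄ u4 ⋄ u5

Reducing the first expression gives u1 ⋄ u2 ⋄ u3 ⋄ u4 ⋄ u5
Reducing the second expression gives u1 ⋄ u2 ⋄ u3 ⋄ u4 ⋄ u5
Both agree, so they are equal.


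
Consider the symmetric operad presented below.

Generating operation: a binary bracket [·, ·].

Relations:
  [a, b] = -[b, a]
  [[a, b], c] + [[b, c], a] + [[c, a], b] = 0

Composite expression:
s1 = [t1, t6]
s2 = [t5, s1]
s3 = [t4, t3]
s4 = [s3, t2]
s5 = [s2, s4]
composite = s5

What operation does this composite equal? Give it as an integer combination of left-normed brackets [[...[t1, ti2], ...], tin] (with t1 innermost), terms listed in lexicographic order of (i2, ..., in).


Left-normed coefficients sit on the t1-initial expansion words.
Composite bracket: [[t5, [t1, t6]], [[t4, t3], t2]]
The bracket unfolds into 32 signed words via [a, b] = ab - ba (2^5 = 32).
Words beginning with t1 determine it all:
  sign of t1t6t5t2t3t4 is -1, so it contributes -[[[[[t1, t6], t5], t2], t3], t4]
  sign of t1t6t5t2t4t3 is +1, so it contributes +[[[[[t1, t6], t5], t2], t4], t3]
  sign of t1t6t5t3t4t2 is +1, so it contributes +[[[[[t1, t6], t5], t3], t4], t2]
  sign of t1t6t5t4t3t2 is -1, so it contributes -[[[[[t1, t6], t5], t4], t3], t2]

-[[[[[t1, t6], t5], t2], t3], t4] + [[[[[t1, t6], t5], t2], t4], t3] + [[[[[t1, t6], t5], t3], t4], t2] - [[[[[t1, t6], t5], t4], t3], t2]


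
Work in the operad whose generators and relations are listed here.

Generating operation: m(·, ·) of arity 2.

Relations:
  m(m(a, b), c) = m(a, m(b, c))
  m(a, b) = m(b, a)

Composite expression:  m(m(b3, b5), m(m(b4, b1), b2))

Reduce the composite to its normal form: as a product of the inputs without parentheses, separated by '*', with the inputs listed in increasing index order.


b1 * b2 * b3 * b4 * b5

With m associative and commutative, the b-input set is all that matters.
m(b3, b5) reduces to b3 * b5
m(b4, b1) reduces to b4 * b1
m(m(b4, b1), b2) reduces to b4 * b1 * b2
m(m(b3, b5), m(m(b4, b1), b2)) reduces to b3 * b5 * b4 * b1 * b2
reordering the factors by index: b1 * b2 * b3 * b4 * b5


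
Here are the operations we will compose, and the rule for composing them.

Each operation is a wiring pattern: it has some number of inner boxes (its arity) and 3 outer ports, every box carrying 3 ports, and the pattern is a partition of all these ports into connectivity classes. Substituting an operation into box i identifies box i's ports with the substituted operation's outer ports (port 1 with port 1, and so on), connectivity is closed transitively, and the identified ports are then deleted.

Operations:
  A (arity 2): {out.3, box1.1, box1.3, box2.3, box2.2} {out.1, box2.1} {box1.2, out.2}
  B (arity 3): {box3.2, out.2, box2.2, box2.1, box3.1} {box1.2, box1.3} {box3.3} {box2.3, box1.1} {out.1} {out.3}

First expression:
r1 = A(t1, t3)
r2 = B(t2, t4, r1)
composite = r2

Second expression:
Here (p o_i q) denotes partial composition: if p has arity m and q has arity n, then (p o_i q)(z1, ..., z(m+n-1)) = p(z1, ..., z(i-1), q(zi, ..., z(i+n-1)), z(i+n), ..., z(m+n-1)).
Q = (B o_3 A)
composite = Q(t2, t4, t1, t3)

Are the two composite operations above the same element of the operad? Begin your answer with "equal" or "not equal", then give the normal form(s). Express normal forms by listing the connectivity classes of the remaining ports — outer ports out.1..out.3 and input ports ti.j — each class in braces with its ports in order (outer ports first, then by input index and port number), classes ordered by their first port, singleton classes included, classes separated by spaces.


equal: each reduces to {out.1} {out.2, t1.2, t3.1, t4.1, t4.2} {out.3} {t1.1, t1.3, t3.2, t3.3} {t2.1, t4.3} {t2.2, t2.3}


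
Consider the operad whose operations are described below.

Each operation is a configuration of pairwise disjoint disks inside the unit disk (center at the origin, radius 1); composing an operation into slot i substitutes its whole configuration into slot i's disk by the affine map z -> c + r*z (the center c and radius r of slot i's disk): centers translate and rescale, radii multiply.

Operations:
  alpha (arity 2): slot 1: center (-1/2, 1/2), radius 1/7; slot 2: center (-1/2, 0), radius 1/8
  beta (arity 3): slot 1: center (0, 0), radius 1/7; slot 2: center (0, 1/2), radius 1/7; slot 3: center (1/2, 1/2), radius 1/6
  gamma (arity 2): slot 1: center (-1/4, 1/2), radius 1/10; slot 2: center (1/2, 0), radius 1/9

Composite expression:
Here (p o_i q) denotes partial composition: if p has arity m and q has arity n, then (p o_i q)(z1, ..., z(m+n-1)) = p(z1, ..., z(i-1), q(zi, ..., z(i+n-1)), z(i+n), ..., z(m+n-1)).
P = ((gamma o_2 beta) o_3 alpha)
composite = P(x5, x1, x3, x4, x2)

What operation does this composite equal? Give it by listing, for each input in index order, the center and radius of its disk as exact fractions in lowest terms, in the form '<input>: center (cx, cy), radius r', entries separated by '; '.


x1: center (1/2, 0), radius 1/63; x2: center (5/9, 1/18), radius 1/54; x3: center (31/63, 4/63), radius 1/441; x4: center (31/63, 1/18), radius 1/504; x5: center (-1/4, 1/2), radius 1/10


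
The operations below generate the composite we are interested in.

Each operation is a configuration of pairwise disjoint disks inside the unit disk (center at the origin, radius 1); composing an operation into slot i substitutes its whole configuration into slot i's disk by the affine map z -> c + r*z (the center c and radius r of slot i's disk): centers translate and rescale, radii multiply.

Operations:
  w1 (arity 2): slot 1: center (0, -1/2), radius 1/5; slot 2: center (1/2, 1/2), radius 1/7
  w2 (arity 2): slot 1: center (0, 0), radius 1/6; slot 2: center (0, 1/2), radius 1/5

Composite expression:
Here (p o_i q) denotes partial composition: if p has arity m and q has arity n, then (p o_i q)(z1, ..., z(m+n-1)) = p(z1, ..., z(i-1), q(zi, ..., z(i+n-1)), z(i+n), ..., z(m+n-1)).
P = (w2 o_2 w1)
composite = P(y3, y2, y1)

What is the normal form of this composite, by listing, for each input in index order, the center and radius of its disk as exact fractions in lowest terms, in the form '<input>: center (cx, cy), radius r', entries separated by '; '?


y1: center (1/10, 3/5), radius 1/35; y2: center (0, 2/5), radius 1/25; y3: center (0, 0), radius 1/6

Each y-disk chains the slot maps above it in w2; radii multiply.
for y3, the 1-step affine chain lands on center (0, 0), radius 1/6
for y2, the 2-step affine chain lands on center (0, 2/5), radius 1/25
for y1, the 2-step affine chain lands on center (1/10, 3/5), radius 1/35


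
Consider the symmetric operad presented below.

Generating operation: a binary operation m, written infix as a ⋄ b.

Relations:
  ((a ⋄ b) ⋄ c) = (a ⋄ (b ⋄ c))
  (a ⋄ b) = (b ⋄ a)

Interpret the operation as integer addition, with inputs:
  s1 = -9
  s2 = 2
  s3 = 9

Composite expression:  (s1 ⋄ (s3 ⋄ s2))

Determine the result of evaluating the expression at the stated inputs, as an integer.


2

(s3 ⋄ s2) = 11
(s1 ⋄ (s3 ⋄ s2)) = 2


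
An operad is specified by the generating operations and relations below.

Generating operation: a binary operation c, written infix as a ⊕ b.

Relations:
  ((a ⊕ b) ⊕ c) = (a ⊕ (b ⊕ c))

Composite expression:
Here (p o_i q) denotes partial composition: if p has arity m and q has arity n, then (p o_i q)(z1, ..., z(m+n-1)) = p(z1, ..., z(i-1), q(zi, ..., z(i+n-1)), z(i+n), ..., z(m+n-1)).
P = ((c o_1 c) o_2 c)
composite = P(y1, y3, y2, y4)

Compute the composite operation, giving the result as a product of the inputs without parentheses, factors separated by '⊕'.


y1 ⊕ y3 ⊕ y2 ⊕ y4

The c-tree's shape is irrelevant; the y-reading-order decides.
(y3 ⊕ y2) unparenthesizes to y3 ⊕ y2
(y1 ⊕ (y3 ⊕ y2)) unparenthesizes to y1 ⊕ y3 ⊕ y2
((y1 ⊕ (y3 ⊕ y2)) ⊕ y4) unparenthesizes to y1 ⊕ y3 ⊕ y2 ⊕ y4


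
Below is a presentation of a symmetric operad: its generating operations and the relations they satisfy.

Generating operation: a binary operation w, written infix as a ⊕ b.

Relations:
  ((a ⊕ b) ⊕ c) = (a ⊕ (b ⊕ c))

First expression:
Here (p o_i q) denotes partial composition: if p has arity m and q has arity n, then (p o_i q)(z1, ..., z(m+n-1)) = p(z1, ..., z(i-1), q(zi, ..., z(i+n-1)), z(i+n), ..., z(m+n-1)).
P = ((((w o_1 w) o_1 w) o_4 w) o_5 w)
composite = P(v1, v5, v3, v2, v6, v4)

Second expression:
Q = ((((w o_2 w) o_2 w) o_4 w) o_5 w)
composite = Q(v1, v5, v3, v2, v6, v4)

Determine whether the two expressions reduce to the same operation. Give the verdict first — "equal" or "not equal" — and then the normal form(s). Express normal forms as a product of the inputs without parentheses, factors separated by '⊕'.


equal — both sides give v1 ⊕ v5 ⊕ v3 ⊕ v2 ⊕ v6 ⊕ v4

The first expression, normalized: v1 ⊕ v5 ⊕ v3 ⊕ v2 ⊕ v6 ⊕ v4
The second expression, normalized: v1 ⊕ v5 ⊕ v3 ⊕ v2 ⊕ v6 ⊕ v4
The forms coincide; equal.


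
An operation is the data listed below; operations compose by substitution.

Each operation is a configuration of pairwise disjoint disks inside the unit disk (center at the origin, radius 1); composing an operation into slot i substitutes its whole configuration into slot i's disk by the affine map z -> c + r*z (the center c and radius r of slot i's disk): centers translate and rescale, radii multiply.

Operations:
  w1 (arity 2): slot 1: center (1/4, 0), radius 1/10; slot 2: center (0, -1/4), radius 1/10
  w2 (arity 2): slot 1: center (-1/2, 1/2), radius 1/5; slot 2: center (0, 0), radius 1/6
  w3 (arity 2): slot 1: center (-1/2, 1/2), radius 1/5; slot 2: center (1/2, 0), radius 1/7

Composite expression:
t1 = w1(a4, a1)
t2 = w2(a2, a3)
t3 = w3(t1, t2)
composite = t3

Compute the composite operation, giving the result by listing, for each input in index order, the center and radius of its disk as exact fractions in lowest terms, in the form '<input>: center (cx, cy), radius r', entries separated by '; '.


Only the slot chain above each a matters under w3; compose those maps.
a4 passes through 2 substitutions, ending at center (-9/20, 1/2), radius 1/50
a1 passes through 2 substitutions, ending at center (-1/2, 9/20), radius 1/50
a2 passes through 2 substitutions, ending at center (3/7, 1/14), radius 1/35
a3 passes through 2 substitutions, ending at center (1/2, 0), radius 1/42

a1: center (-1/2, 9/20), radius 1/50; a2: center (3/7, 1/14), radius 1/35; a3: center (1/2, 0), radius 1/42; a4: center (-9/20, 1/2), radius 1/50


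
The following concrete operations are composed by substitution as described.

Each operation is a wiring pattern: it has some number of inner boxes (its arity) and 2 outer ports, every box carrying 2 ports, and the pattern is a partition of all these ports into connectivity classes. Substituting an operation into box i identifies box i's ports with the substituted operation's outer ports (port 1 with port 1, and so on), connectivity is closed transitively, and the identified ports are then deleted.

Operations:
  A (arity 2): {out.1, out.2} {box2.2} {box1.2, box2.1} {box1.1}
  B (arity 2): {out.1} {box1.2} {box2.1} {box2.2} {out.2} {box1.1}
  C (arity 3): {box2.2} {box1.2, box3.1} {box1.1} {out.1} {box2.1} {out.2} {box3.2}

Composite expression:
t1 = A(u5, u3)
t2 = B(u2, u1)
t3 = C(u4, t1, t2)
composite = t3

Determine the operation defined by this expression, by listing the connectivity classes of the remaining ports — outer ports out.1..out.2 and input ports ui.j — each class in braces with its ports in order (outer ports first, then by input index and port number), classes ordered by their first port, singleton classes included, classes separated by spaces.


{out.1} {out.2} {u1.1} {u1.2} {u2.1} {u2.2} {u3.1, u5.2} {u3.2} {u4.1} {u4.2} {u5.1}

After gluing at C, chains via deleted ports link the u-ports.
the subtree at A composes to {out.1, out.2} {u3.1, u5.2} {u3.2} {u5.1} on (u5, u3); out.j = own outer ports
the subtree at B composes to {out.1} {out.2} {u1.1} {u1.2} {u2.1} {u2.2} on (u2, u1); out.j = own outer ports
the subtree at C composes to {out.1} {out.2} {u1.1} {u1.2} {u2.1} {u2.2} {u3.1, u5.2} {u3.2} {u4.1} {u4.2} {u5.1} on (u4, u5, u3, u2, u1); out.j = own outer ports


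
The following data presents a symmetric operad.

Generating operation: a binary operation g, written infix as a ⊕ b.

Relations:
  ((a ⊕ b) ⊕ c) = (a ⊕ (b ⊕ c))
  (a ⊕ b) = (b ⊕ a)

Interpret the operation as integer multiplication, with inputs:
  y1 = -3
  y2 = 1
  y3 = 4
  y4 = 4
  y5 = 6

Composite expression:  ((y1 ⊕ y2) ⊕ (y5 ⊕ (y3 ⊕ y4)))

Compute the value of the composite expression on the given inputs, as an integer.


-288

(y1 ⊕ y2) = -3
(y3 ⊕ y4) = 16
(y5 ⊕ (y3 ⊕ y4)) = 96
((y1 ⊕ y2) ⊕ (y5 ⊕ (y3 ⊕ y4))) = -288


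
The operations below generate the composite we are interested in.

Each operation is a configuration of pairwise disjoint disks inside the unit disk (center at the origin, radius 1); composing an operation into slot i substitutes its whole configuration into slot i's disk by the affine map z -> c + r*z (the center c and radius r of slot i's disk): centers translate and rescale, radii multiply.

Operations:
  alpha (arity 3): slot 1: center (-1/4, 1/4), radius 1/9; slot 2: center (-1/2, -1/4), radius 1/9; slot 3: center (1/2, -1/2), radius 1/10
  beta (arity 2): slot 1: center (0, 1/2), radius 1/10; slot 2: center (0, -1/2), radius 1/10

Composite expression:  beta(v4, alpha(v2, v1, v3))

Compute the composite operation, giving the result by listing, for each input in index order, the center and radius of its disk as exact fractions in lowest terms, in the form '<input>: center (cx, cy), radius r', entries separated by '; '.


v1: center (-1/20, -21/40), radius 1/90; v2: center (-1/40, -19/40), radius 1/90; v3: center (1/20, -11/20), radius 1/100; v4: center (0, 1/2), radius 1/10

Follow each v-input down from beta: c' goes to c + r*c', radius to r*r'.
tracing v4 down its 1-map path: center (0, 1/2), radius 1/10
tracing v2 down its 2-map path: center (-1/40, -19/40), radius 1/90
tracing v1 down its 2-map path: center (-1/20, -21/40), radius 1/90
tracing v3 down its 2-map path: center (1/20, -11/20), radius 1/100


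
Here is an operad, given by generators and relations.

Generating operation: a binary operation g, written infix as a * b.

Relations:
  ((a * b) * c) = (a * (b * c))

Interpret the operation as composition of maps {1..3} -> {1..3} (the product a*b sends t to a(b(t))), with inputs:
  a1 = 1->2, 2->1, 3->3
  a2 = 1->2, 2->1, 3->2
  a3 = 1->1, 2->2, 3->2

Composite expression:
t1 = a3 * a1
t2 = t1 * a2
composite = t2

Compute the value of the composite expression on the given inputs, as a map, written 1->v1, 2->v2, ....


1->1, 2->2, 3->1

(a3 * a1) = 1->2, 2->1, 3->2
((a3 * a1) * a2) = 1->1, 2->2, 3->1


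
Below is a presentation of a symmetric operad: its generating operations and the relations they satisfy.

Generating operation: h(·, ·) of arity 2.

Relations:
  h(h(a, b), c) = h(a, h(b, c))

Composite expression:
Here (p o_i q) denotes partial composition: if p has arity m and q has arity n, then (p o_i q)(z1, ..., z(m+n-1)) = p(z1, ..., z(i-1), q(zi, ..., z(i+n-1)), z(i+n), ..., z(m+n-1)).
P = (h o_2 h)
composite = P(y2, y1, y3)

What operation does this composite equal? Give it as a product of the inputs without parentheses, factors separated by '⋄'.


y2 ⋄ y1 ⋄ y3


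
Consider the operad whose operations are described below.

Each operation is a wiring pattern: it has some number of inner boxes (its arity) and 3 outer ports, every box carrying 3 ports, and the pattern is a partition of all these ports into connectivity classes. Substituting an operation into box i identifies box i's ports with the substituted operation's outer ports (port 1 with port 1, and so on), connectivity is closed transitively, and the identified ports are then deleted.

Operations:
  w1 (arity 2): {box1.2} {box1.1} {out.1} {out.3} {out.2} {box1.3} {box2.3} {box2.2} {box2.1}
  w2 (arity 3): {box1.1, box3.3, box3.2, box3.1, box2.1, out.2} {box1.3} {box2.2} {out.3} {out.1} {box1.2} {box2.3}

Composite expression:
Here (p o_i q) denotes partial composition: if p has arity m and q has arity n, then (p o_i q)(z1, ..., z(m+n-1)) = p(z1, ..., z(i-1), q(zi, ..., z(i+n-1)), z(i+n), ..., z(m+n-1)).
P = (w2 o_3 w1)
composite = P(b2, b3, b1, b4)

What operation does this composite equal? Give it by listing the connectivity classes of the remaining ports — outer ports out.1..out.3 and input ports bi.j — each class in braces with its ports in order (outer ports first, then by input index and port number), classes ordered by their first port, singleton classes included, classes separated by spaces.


{out.1} {out.2, b2.1, b3.1} {out.3} {b1.1} {b1.2} {b1.3} {b2.2} {b2.3} {b3.2} {b3.3} {b4.1} {b4.2} {b4.3}

Two ports join when wires chain via w2-identified ports.
through w1, on inputs (b1, b4): {out.1} {out.2} {out.3} {b1.1} {b1.2} {b1.3} {b4.1} {b4.2} {b4.3} (out.j = stage outer ports)
through w2, on inputs (b2, b3, b1, b4): {out.1} {out.2, b2.1, b3.1} {out.3} {b1.1} {b1.2} {b1.3} {b2.2} {b2.3} {b3.2} {b3.3} {b4.1} {b4.2} {b4.3} (out.j = stage outer ports)


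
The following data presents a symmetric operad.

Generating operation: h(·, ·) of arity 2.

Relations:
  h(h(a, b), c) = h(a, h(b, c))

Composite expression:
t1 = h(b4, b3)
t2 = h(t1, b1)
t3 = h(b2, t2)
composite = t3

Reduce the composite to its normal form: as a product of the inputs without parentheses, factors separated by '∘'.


b2 ∘ b4 ∘ b3 ∘ b1


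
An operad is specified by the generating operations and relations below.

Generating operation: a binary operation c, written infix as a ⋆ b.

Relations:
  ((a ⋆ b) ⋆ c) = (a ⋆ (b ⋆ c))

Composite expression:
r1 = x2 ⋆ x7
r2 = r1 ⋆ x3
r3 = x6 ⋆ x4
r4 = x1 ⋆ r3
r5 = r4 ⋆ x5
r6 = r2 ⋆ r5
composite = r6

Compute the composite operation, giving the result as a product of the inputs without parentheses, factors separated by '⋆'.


x2 ⋆ x7 ⋆ x3 ⋆ x1 ⋆ x6 ⋆ x4 ⋆ x5

Every regrouping of c is equal, so read the x-inputs in written order.
(x2 ⋆ x7) spells out as x2 ⋆ x7
((x2 ⋆ x7) ⋆ x3) spells out as x2 ⋆ x7 ⋆ x3
(x6 ⋆ x4) spells out as x6 ⋆ x4
(x1 ⋆ (x6 ⋆ x4)) spells out as x1 ⋆ x6 ⋆ x4
((x1 ⋆ (x6 ⋆ x4)) ⋆ x5) spells out as x1 ⋆ x6 ⋆ x4 ⋆ x5
(((x2 ⋆ x7) ⋆ x3) ⋆ ((x1 ⋆ (x6 ⋆ x4)) ⋆ x5)) spells out as x2 ⋆ x7 ⋆ x3 ⋆ x1 ⋆ x6 ⋆ x4 ⋆ x5


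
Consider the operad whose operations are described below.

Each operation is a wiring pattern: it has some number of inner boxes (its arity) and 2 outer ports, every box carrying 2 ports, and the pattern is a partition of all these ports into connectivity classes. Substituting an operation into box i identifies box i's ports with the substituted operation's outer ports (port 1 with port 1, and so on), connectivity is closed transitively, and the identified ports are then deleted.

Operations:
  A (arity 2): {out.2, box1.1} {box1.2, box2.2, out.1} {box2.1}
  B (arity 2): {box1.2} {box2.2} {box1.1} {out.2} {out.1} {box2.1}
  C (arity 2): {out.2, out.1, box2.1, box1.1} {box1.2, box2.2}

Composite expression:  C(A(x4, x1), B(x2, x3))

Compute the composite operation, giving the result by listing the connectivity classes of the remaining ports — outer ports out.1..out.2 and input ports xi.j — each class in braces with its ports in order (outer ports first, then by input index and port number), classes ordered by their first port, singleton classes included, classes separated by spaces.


{out.1, out.2, x1.2, x4.2} {x1.1} {x2.1} {x2.2} {x3.1} {x3.2} {x4.1}

Substituting into C glues patterns; closure does the rest.
after A, the pattern on (x4, x1) reads {out.1, x1.2, x4.2} {out.2, x4.1} {x1.1} (out.j = its outer ports)
after B, the pattern on (x2, x3) reads {out.1} {out.2} {x2.1} {x2.2} {x3.1} {x3.2} (out.j = its outer ports)
after C, the pattern on (x4, x1, x2, x3) reads {out.1, out.2, x1.2, x4.2} {x1.1} {x2.1} {x2.2} {x3.1} {x3.2} {x4.1} (out.j = its outer ports)


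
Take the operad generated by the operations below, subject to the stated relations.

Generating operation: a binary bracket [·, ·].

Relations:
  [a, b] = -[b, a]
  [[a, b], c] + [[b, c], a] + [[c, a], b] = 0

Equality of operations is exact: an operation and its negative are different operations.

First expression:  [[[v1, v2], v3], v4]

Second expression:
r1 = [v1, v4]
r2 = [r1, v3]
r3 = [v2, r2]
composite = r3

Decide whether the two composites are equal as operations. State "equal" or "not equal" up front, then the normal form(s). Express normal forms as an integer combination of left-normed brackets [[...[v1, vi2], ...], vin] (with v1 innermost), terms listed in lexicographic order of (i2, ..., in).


not equal: they reduce to [[[v1, v2], v3], v4] and -[[[v1, v4], v3], v2]


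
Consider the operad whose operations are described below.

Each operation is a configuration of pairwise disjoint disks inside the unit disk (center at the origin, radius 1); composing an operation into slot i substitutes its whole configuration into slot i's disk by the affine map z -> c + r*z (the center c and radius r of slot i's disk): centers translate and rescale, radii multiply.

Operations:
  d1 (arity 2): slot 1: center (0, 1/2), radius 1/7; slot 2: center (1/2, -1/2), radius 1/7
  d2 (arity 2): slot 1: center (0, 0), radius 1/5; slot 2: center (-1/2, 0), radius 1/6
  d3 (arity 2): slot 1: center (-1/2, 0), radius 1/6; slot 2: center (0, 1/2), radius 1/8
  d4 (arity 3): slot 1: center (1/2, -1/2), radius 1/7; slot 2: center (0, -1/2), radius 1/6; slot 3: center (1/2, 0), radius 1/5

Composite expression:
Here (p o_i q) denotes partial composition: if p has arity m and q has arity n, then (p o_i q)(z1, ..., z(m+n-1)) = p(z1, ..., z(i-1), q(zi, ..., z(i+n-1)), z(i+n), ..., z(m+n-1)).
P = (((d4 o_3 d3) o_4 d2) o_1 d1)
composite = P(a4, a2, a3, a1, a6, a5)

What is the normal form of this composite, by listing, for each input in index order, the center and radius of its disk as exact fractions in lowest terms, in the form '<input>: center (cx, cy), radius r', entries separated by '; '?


Nesting under d4 composes maps z -> c + r*z down each a-path.
input a4: applying the 2 nested substitutions gives center (1/2, -3/7), radius 1/49
input a2: applying the 2 nested substitutions gives center (4/7, -4/7), radius 1/49
input a3: applying the 1 nested substitution gives center (0, -1/2), radius 1/6
input a1: applying the 2 nested substitutions gives center (2/5, 0), radius 1/30
input a6: applying the 3 nested substitutions gives center (1/2, 1/10), radius 1/200
input a5: applying the 3 nested substitutions gives center (39/80, 1/10), radius 1/240

a1: center (2/5, 0), radius 1/30; a2: center (4/7, -4/7), radius 1/49; a3: center (0, -1/2), radius 1/6; a4: center (1/2, -3/7), radius 1/49; a5: center (39/80, 1/10), radius 1/240; a6: center (1/2, 1/10), radius 1/200


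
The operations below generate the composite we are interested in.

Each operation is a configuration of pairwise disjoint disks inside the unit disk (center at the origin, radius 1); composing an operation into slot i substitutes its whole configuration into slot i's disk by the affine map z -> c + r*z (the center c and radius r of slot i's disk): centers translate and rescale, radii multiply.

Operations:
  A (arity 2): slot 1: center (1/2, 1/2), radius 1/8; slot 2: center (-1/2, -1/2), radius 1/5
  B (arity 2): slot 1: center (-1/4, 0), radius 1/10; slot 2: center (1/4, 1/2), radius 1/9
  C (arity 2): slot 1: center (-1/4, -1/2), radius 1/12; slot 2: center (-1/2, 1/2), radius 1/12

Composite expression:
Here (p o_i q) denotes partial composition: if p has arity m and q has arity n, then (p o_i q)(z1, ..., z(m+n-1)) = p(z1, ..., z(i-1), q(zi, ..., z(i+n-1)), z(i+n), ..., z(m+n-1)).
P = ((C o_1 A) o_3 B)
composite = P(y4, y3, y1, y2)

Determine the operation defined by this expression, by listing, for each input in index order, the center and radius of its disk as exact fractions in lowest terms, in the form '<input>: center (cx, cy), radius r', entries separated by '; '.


y1: center (-25/48, 1/2), radius 1/120; y2: center (-23/48, 13/24), radius 1/108; y3: center (-7/24, -13/24), radius 1/60; y4: center (-5/24, -11/24), radius 1/96

Below C, radii multiply path by path; the y-disk centers shift.
y4: after 2 affine steps, its disk has center (-5/24, -11/24), radius 1/96
y3: after 2 affine steps, its disk has center (-7/24, -13/24), radius 1/60
y1: after 2 affine steps, its disk has center (-25/48, 1/2), radius 1/120
y2: after 2 affine steps, its disk has center (-23/48, 13/24), radius 1/108


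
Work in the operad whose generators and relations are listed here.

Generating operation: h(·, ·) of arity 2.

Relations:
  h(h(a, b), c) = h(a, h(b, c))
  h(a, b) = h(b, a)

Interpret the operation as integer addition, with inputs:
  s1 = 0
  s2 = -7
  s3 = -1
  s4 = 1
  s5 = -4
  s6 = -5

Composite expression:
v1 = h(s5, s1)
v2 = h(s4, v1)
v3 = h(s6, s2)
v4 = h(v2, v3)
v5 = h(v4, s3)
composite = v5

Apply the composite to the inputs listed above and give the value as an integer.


-16


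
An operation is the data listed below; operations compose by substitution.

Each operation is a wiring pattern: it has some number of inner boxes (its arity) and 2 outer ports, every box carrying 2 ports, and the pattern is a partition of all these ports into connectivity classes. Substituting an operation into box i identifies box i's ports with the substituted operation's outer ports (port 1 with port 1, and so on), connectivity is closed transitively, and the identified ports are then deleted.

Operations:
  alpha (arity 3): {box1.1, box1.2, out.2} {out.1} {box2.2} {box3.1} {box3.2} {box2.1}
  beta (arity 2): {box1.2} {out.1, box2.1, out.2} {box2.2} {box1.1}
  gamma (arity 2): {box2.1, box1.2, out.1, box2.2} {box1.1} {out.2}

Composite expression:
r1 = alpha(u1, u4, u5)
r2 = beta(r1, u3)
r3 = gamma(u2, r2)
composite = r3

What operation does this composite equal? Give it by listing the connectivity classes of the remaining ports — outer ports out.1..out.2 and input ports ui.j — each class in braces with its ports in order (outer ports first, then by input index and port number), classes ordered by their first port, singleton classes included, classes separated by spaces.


Substituting into gamma glues patterns; closure does the rest.
the subtree at alpha composes to {out.1} {out.2, u1.1, u1.2} {u4.1} {u4.2} {u5.1} {u5.2} on (u1, u4, u5); out.j = own outer ports
the subtree at beta composes to {out.1, out.2, u3.1} {u1.1, u1.2} {u3.2} {u4.1} {u4.2} {u5.1} {u5.2} on (u1, u4, u5, u3); out.j = own outer ports
the subtree at gamma composes to {out.1, u2.2, u3.1} {out.2} {u1.1, u1.2} {u2.1} {u3.2} {u4.1} {u4.2} {u5.1} {u5.2} on (u2, u1, u4, u5, u3); out.j = own outer ports

{out.1, u2.2, u3.1} {out.2} {u1.1, u1.2} {u2.1} {u3.2} {u4.1} {u4.2} {u5.1} {u5.2}


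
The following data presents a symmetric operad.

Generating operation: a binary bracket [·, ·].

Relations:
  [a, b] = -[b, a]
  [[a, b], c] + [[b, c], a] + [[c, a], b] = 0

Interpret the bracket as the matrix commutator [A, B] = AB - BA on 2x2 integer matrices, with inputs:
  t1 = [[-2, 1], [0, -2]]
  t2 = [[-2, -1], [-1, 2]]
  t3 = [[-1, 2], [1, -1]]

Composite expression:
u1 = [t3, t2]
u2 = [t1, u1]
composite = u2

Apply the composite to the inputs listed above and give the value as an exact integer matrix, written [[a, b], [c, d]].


[[-4, 2], [0, 4]]

[t3, t2] = [[-1, 8], [-4, 1]]
[t1, [t3, t2]] = [[-4, 2], [0, 4]]


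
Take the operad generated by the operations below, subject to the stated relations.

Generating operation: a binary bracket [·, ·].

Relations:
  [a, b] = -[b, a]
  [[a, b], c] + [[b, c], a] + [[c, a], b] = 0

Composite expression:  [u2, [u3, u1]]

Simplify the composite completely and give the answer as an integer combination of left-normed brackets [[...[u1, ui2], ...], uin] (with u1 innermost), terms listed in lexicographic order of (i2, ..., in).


[[u1, u3], u2]

Left-normed coefficients sit on the u1-initial expansion words.
Composite bracket: [u2, [u3, u1]]
Full expansion: 4 signed words from ab - ba (2^2 = 4).
The u1-initial words carry the normal form:
  u1u3u2 appears with sign +1, giving the term +[[u1, u3], u2]


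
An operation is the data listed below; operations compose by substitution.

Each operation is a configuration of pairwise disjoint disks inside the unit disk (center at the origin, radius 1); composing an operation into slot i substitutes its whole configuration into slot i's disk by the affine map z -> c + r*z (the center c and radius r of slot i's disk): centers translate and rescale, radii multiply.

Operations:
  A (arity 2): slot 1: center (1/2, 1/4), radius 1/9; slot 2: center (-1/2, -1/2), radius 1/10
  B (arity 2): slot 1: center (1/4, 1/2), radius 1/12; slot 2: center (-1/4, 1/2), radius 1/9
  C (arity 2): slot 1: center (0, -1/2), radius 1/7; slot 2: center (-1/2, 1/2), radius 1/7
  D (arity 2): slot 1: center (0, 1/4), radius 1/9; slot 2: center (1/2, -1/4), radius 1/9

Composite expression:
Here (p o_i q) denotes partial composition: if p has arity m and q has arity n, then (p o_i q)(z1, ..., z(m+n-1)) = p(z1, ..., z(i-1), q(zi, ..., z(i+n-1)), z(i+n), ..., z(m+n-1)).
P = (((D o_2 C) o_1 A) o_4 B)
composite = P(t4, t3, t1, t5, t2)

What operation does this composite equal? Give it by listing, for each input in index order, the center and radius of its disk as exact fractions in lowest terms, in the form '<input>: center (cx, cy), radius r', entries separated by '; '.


Affine substitution under D: radii multiply and t-centers shift.
input t4: composing its 2 substitution steps yields center (1/18, 5/18), radius 1/81
input t3: composing its 2 substitution steps yields center (-1/18, 7/36), radius 1/90
input t1: composing its 2 substitution steps yields center (1/2, -11/36), radius 1/63
input t5: composing its 3 substitution steps yields center (113/252, -47/252), radius 1/756
input t2: composing its 3 substitution steps yields center (37/84, -47/252), radius 1/567

t1: center (1/2, -11/36), radius 1/63; t2: center (37/84, -47/252), radius 1/567; t3: center (-1/18, 7/36), radius 1/90; t4: center (1/18, 5/18), radius 1/81; t5: center (113/252, -47/252), radius 1/756


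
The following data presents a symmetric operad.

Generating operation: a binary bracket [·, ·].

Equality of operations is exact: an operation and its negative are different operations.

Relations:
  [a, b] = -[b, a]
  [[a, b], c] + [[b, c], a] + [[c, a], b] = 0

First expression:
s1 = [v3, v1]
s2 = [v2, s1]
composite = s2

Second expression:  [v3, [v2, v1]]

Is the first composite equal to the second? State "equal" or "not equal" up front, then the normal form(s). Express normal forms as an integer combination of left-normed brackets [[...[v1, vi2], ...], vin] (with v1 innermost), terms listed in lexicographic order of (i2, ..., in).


not equal: they reduce to [[v1, v3], v2] and [[v1, v2], v3]
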